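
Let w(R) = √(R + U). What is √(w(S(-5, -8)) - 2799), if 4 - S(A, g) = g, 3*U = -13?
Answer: √(-25191 + 3*√69)/3 ≈ 52.879*I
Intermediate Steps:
U = -13/3 (U = (⅓)*(-13) = -13/3 ≈ -4.3333)
S(A, g) = 4 - g
w(R) = √(-13/3 + R) (w(R) = √(R - 13/3) = √(-13/3 + R))
√(w(S(-5, -8)) - 2799) = √(√(-39 + 9*(4 - 1*(-8)))/3 - 2799) = √(√(-39 + 9*(4 + 8))/3 - 2799) = √(√(-39 + 9*12)/3 - 2799) = √(√(-39 + 108)/3 - 2799) = √(√69/3 - 2799) = √(-2799 + √69/3)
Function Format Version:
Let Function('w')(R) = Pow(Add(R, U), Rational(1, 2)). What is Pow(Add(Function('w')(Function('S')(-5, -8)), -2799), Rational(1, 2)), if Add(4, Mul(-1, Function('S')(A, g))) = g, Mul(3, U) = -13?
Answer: Mul(Rational(1, 3), Pow(Add(-25191, Mul(3, Pow(69, Rational(1, 2)))), Rational(1, 2))) ≈ Mul(52.879, I)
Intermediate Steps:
U = Rational(-13, 3) (U = Mul(Rational(1, 3), -13) = Rational(-13, 3) ≈ -4.3333)
Function('S')(A, g) = Add(4, Mul(-1, g))
Function('w')(R) = Pow(Add(Rational(-13, 3), R), Rational(1, 2)) (Function('w')(R) = Pow(Add(R, Rational(-13, 3)), Rational(1, 2)) = Pow(Add(Rational(-13, 3), R), Rational(1, 2)))
Pow(Add(Function('w')(Function('S')(-5, -8)), -2799), Rational(1, 2)) = Pow(Add(Mul(Rational(1, 3), Pow(Add(-39, Mul(9, Add(4, Mul(-1, -8)))), Rational(1, 2))), -2799), Rational(1, 2)) = Pow(Add(Mul(Rational(1, 3), Pow(Add(-39, Mul(9, Add(4, 8))), Rational(1, 2))), -2799), Rational(1, 2)) = Pow(Add(Mul(Rational(1, 3), Pow(Add(-39, Mul(9, 12)), Rational(1, 2))), -2799), Rational(1, 2)) = Pow(Add(Mul(Rational(1, 3), Pow(Add(-39, 108), Rational(1, 2))), -2799), Rational(1, 2)) = Pow(Add(Mul(Rational(1, 3), Pow(69, Rational(1, 2))), -2799), Rational(1, 2)) = Pow(Add(-2799, Mul(Rational(1, 3), Pow(69, Rational(1, 2)))), Rational(1, 2))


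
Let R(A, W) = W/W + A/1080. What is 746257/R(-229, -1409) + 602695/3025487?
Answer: 2438414633225165/2574689437 ≈ 9.4707e+5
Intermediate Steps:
R(A, W) = 1 + A/1080 (R(A, W) = 1 + A*(1/1080) = 1 + A/1080)
746257/R(-229, -1409) + 602695/3025487 = 746257/(1 + (1/1080)*(-229)) + 602695/3025487 = 746257/(1 - 229/1080) + 602695*(1/3025487) = 746257/(851/1080) + 602695/3025487 = 746257*(1080/851) + 602695/3025487 = 805957560/851 + 602695/3025487 = 2438414633225165/2574689437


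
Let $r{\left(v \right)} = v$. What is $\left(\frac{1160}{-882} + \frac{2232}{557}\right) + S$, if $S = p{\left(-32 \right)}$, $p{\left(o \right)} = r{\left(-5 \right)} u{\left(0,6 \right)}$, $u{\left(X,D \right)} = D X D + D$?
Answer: $- \frac{6707858}{245637} \approx -27.308$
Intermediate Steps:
$u{\left(X,D \right)} = D + X D^{2}$ ($u{\left(X,D \right)} = X D^{2} + D = D + X D^{2}$)
$p{\left(o \right)} = -30$ ($p{\left(o \right)} = - 5 \cdot 6 \left(1 + 6 \cdot 0\right) = - 5 \cdot 6 \left(1 + 0\right) = - 5 \cdot 6 \cdot 1 = \left(-5\right) 6 = -30$)
$S = -30$
$\left(\frac{1160}{-882} + \frac{2232}{557}\right) + S = \left(\frac{1160}{-882} + \frac{2232}{557}\right) - 30 = \left(1160 \left(- \frac{1}{882}\right) + 2232 \cdot \frac{1}{557}\right) - 30 = \left(- \frac{580}{441} + \frac{2232}{557}\right) - 30 = \frac{661252}{245637} - 30 = - \frac{6707858}{245637}$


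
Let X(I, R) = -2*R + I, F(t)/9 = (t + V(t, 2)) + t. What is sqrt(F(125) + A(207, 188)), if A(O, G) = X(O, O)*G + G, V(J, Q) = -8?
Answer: 5*I*sqrt(1462) ≈ 191.18*I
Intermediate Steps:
F(t) = -72 + 18*t (F(t) = 9*((t - 8) + t) = 9*((-8 + t) + t) = 9*(-8 + 2*t) = -72 + 18*t)
X(I, R) = I - 2*R
A(O, G) = G - G*O (A(O, G) = (O - 2*O)*G + G = (-O)*G + G = -G*O + G = G - G*O)
sqrt(F(125) + A(207, 188)) = sqrt((-72 + 18*125) + 188*(1 - 1*207)) = sqrt((-72 + 2250) + 188*(1 - 207)) = sqrt(2178 + 188*(-206)) = sqrt(2178 - 38728) = sqrt(-36550) = 5*I*sqrt(1462)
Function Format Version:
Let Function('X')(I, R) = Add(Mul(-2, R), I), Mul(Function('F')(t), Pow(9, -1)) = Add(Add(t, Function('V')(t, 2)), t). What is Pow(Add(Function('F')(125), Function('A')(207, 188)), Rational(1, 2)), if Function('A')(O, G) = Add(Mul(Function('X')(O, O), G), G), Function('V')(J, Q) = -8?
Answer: Mul(5, I, Pow(1462, Rational(1, 2))) ≈ Mul(191.18, I)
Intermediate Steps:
Function('F')(t) = Add(-72, Mul(18, t)) (Function('F')(t) = Mul(9, Add(Add(t, -8), t)) = Mul(9, Add(Add(-8, t), t)) = Mul(9, Add(-8, Mul(2, t))) = Add(-72, Mul(18, t)))
Function('X')(I, R) = Add(I, Mul(-2, R))
Function('A')(O, G) = Add(G, Mul(-1, G, O)) (Function('A')(O, G) = Add(Mul(Add(O, Mul(-2, O)), G), G) = Add(Mul(Mul(-1, O), G), G) = Add(Mul(-1, G, O), G) = Add(G, Mul(-1, G, O)))
Pow(Add(Function('F')(125), Function('A')(207, 188)), Rational(1, 2)) = Pow(Add(Add(-72, Mul(18, 125)), Mul(188, Add(1, Mul(-1, 207)))), Rational(1, 2)) = Pow(Add(Add(-72, 2250), Mul(188, Add(1, -207))), Rational(1, 2)) = Pow(Add(2178, Mul(188, -206)), Rational(1, 2)) = Pow(Add(2178, -38728), Rational(1, 2)) = Pow(-36550, Rational(1, 2)) = Mul(5, I, Pow(1462, Rational(1, 2)))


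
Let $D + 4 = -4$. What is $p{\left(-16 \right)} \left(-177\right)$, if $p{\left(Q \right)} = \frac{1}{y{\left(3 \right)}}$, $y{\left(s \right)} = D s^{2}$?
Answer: $\frac{59}{24} \approx 2.4583$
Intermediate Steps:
$D = -8$ ($D = -4 - 4 = -8$)
$y{\left(s \right)} = - 8 s^{2}$
$p{\left(Q \right)} = - \frac{1}{72}$ ($p{\left(Q \right)} = \frac{1}{\left(-8\right) 3^{2}} = \frac{1}{\left(-8\right) 9} = \frac{1}{-72} = - \frac{1}{72}$)
$p{\left(-16 \right)} \left(-177\right) = \left(- \frac{1}{72}\right) \left(-177\right) = \frac{59}{24}$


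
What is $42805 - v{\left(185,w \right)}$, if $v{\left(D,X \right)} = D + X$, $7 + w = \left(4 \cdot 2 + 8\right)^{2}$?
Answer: $42371$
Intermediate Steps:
$w = 249$ ($w = -7 + \left(4 \cdot 2 + 8\right)^{2} = -7 + \left(8 + 8\right)^{2} = -7 + 16^{2} = -7 + 256 = 249$)
$42805 - v{\left(185,w \right)} = 42805 - \left(185 + 249\right) = 42805 - 434 = 42371$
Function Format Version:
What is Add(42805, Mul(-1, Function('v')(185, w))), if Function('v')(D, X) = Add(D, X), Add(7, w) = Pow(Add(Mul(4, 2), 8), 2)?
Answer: 42371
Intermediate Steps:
w = 249 (w = Add(-7, Pow(Add(Mul(4, 2), 8), 2)) = Add(-7, Pow(Add(8, 8), 2)) = Add(-7, Pow(16, 2)) = Add(-7, 256) = 249)
Add(42805, Mul(-1, Function('v')(185, w))) = Add(42805, Mul(-1, Add(185, 249))) = Add(42805, Mul(-1, 434)) = Add(42805, -434) = 42371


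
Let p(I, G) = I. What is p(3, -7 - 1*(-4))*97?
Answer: 291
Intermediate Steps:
p(3, -7 - 1*(-4))*97 = 3*97 = 291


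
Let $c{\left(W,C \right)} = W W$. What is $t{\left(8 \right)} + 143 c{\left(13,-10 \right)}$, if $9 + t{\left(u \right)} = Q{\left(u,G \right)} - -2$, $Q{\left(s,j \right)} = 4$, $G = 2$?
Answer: $24164$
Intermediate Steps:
$c{\left(W,C \right)} = W^{2}$
$t{\left(u \right)} = -3$ ($t{\left(u \right)} = -9 + \left(4 - -2\right) = -9 + \left(4 + 2\right) = -9 + 6 = -3$)
$t{\left(8 \right)} + 143 c{\left(13,-10 \right)} = -3 + 143 \cdot 13^{2} = -3 + 143 \cdot 169 = -3 + 24167 = 24164$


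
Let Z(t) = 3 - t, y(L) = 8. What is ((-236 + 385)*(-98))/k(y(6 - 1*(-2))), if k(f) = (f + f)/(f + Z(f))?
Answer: -21903/8 ≈ -2737.9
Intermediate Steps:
k(f) = 2*f/3 (k(f) = (f + f)/(f + (3 - f)) = (2*f)/3 = (2*f)*(⅓) = 2*f/3)
((-236 + 385)*(-98))/k(y(6 - 1*(-2))) = ((-236 + 385)*(-98))/(((⅔)*8)) = (149*(-98))/(16/3) = -14602*3/16 = -21903/8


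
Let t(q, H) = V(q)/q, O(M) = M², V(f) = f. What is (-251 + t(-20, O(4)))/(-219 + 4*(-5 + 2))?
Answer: 250/231 ≈ 1.0823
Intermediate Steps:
t(q, H) = 1 (t(q, H) = q/q = 1)
(-251 + t(-20, O(4)))/(-219 + 4*(-5 + 2)) = (-251 + 1)/(-219 + 4*(-5 + 2)) = -250/(-219 + 4*(-3)) = -250/(-219 - 12) = -250/(-231) = -250*(-1/231) = 250/231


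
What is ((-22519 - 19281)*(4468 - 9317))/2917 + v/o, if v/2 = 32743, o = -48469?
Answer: 9823903343138/141384073 ≈ 69484.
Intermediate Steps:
v = 65486 (v = 2*32743 = 65486)
((-22519 - 19281)*(4468 - 9317))/2917 + v/o = ((-22519 - 19281)*(4468 - 9317))/2917 + 65486/(-48469) = -41800*(-4849)*(1/2917) + 65486*(-1/48469) = 202688200*(1/2917) - 65486/48469 = 202688200/2917 - 65486/48469 = 9823903343138/141384073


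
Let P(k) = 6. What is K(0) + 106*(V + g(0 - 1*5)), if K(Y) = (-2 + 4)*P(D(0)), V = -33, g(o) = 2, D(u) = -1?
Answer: -3274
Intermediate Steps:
K(Y) = 12 (K(Y) = (-2 + 4)*6 = 2*6 = 12)
K(0) + 106*(V + g(0 - 1*5)) = 12 + 106*(-33 + 2) = 12 + 106*(-31) = 12 - 3286 = -3274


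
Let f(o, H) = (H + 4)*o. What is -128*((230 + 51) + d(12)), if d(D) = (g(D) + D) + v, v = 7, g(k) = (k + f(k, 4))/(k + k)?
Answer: -38976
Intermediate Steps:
f(o, H) = o*(4 + H) (f(o, H) = (4 + H)*o = o*(4 + H))
g(k) = 9/2 (g(k) = (k + k*(4 + 4))/(k + k) = (k + k*8)/((2*k)) = (k + 8*k)*(1/(2*k)) = (9*k)*(1/(2*k)) = 9/2)
d(D) = 23/2 + D (d(D) = (9/2 + D) + 7 = 23/2 + D)
-128*((230 + 51) + d(12)) = -128*((230 + 51) + (23/2 + 12)) = -128*(281 + 47/2) = -128*609/2 = -38976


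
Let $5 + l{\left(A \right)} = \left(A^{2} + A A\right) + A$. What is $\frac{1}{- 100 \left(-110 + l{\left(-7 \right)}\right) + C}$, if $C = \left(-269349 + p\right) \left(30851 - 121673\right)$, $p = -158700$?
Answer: $\frac{1}{38876268678} \approx 2.5723 \cdot 10^{-11}$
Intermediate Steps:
$l{\left(A \right)} = -5 + A + 2 A^{2}$ ($l{\left(A \right)} = -5 + \left(\left(A^{2} + A A\right) + A\right) = -5 + \left(\left(A^{2} + A^{2}\right) + A\right) = -5 + \left(2 A^{2} + A\right) = -5 + \left(A + 2 A^{2}\right) = -5 + A + 2 A^{2}$)
$C = 38876266278$ ($C = \left(-269349 - 158700\right) \left(30851 - 121673\right) = \left(-428049\right) \left(-90822\right) = 38876266278$)
$\frac{1}{- 100 \left(-110 + l{\left(-7 \right)}\right) + C} = \frac{1}{- 100 \left(-110 - \left(12 - 98\right)\right) + 38876266278} = \frac{1}{- 100 \left(-110 - -86\right) + 38876266278} = \frac{1}{- 100 \left(-110 + 86\right) + 38876266278} = \frac{1}{\left(-100\right) \left(-24\right) + 38876266278} = \frac{1}{2400 + 38876266278} = \frac{1}{38876268678}$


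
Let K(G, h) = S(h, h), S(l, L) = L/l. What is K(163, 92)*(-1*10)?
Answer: -10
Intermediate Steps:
K(G, h) = 1 (K(G, h) = h/h = 1)
K(163, 92)*(-1*10) = 1*(-1*10) = 1*(-10) = -10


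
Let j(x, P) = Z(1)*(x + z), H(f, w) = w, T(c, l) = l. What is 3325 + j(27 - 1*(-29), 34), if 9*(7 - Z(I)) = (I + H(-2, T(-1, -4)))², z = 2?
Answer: 3673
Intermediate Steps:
Z(I) = 7 - (-4 + I)²/9 (Z(I) = 7 - (I - 4)²/9 = 7 - (-4 + I)²/9)
j(x, P) = 12 + 6*x (j(x, P) = (7 - (-4 + 1)²/9)*(x + 2) = (7 - ⅑*(-3)²)*(2 + x) = (7 - ⅑*9)*(2 + x) = (7 - 1)*(2 + x) = 6*(2 + x) = 12 + 6*x)
3325 + j(27 - 1*(-29), 34) = 3325 + (12 + 6*(27 - 1*(-29))) = 3325 + (12 + 6*(27 + 29)) = 3325 + (12 + 6*56) = 3325 + (12 + 336) = 3325 + 348 = 3673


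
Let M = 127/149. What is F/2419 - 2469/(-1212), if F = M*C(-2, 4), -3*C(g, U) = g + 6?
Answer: 889698907/436842372 ≈ 2.0367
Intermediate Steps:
C(g, U) = -2 - g/3 (C(g, U) = -(g + 6)/3 = -(6 + g)/3 = -2 - g/3)
M = 127/149 (M = 127*(1/149) = 127/149 ≈ 0.85235)
F = -508/447 (F = 127*(-2 - ⅓*(-2))/149 = 127*(-2 + ⅔)/149 = (127/149)*(-4/3) = -508/447 ≈ -1.1365)
F/2419 - 2469/(-1212) = -508/447/2419 - 2469/(-1212) = -508/447*1/2419 - 2469*(-1/1212) = -508/1081293 + 823/404 = 889698907/436842372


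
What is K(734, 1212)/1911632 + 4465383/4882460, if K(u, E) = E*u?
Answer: 804977781921/583341673420 ≈ 1.3799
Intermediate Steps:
K(734, 1212)/1911632 + 4465383/4882460 = (1212*734)/1911632 + 4465383/4882460 = 889608*(1/1911632) + 4465383*(1/4882460) = 111201/238954 + 4465383/4882460 = 804977781921/583341673420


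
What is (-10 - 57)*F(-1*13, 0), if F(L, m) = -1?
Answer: 67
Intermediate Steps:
(-10 - 57)*F(-1*13, 0) = (-10 - 57)*(-1) = -67*(-1) = 67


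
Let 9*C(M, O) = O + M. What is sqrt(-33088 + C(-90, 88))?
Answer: I*sqrt(297794)/3 ≈ 181.9*I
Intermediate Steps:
C(M, O) = M/9 + O/9 (C(M, O) = (O + M)/9 = (M + O)/9 = M/9 + O/9)
sqrt(-33088 + C(-90, 88)) = sqrt(-33088 + ((1/9)*(-90) + (1/9)*88)) = sqrt(-33088 + (-10 + 88/9)) = sqrt(-33088 - 2/9) = sqrt(-297794/9) = I*sqrt(297794)/3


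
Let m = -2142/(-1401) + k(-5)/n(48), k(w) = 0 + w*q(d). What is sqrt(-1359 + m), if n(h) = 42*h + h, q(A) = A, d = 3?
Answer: I*sqrt(8758375681727)/80324 ≈ 36.844*I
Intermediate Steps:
n(h) = 43*h
k(w) = 3*w (k(w) = 0 + w*3 = 0 + 3*w = 3*w)
m = 488897/321296 (m = -2142/(-1401) + (3*(-5))/((43*48)) = -2142*(-1/1401) - 15/2064 = 714/467 - 15*1/2064 = 714/467 - 5/688 = 488897/321296 ≈ 1.5216)
sqrt(-1359 + m) = sqrt(-1359 + 488897/321296) = sqrt(-436152367/321296) = I*sqrt(8758375681727)/80324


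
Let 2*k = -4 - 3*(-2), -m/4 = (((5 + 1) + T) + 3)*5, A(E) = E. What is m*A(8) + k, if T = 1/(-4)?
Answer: -1399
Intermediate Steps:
T = -¼ ≈ -0.25000
m = -175 (m = -4*(((5 + 1) - ¼) + 3)*5 = -4*((6 - ¼) + 3)*5 = -4*(23/4 + 3)*5 = -35*5 = -4*175/4 = -175)
k = 1 (k = (-4 - 3*(-2))/2 = (-4 + 6)/2 = (½)*2 = 1)
m*A(8) + k = -175*8 + 1 = -1400 + 1 = -1399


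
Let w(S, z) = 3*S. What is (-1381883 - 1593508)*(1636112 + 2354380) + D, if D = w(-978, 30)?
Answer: -11873273985306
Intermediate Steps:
D = -2934 (D = 3*(-978) = -2934)
(-1381883 - 1593508)*(1636112 + 2354380) + D = (-1381883 - 1593508)*(1636112 + 2354380) - 2934 = -2975391*3990492 - 2934 = -11873273982372 - 2934 = -11873273985306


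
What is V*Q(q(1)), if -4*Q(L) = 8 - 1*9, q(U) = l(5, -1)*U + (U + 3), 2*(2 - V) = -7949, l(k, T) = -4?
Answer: 7953/8 ≈ 994.13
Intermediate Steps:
V = 7953/2 (V = 2 - ½*(-7949) = 2 + 7949/2 = 7953/2 ≈ 3976.5)
q(U) = 3 - 3*U (q(U) = -4*U + (U + 3) = -4*U + (3 + U) = 3 - 3*U)
Q(L) = ¼ (Q(L) = -(8 - 1*9)/4 = -(8 - 9)/4 = -¼*(-1) = ¼)
V*Q(q(1)) = (7953/2)*(¼) = 7953/8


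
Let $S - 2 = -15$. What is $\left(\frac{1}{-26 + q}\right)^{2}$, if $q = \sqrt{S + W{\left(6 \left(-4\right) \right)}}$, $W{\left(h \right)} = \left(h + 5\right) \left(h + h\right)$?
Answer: $\frac{1}{\left(26 - \sqrt{899}\right)^{2}} \approx 0.063024$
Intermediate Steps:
$W{\left(h \right)} = 2 h \left(5 + h\right)$ ($W{\left(h \right)} = \left(5 + h\right) 2 h = 2 h \left(5 + h\right)$)
$S = -13$ ($S = 2 - 15 = -13$)
$q = \sqrt{899}$ ($q = \sqrt{-13 + 2 \cdot 6 \left(-4\right) \left(5 + 6 \left(-4\right)\right)} = \sqrt{-13 + 2 \left(-24\right) \left(5 - 24\right)} = \sqrt{-13 + 2 \left(-24\right) \left(-19\right)} = \sqrt{-13 + 912} = \sqrt{899} \approx 29.983$)
$\left(\frac{1}{-26 + q}\right)^{2} = \left(\frac{1}{-26 + \sqrt{899}}\right)^{2} = \frac{1}{\left(-26 + \sqrt{899}\right)^{2}}$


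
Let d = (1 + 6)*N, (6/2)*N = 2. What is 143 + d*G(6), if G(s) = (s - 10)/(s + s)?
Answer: 1273/9 ≈ 141.44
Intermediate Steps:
N = 2/3 (N = (1/3)*2 = 2/3 ≈ 0.66667)
G(s) = (-10 + s)/(2*s) (G(s) = (-10 + s)/((2*s)) = (-10 + s)*(1/(2*s)) = (-10 + s)/(2*s))
d = 14/3 (d = (1 + 6)*(2/3) = 7*(2/3) = 14/3 ≈ 4.6667)
143 + d*G(6) = 143 + 14*((1/2)*(-10 + 6)/6)/3 = 143 + 14*((1/2)*(1/6)*(-4))/3 = 143 + (14/3)*(-1/3) = 143 - 14/9 = 1273/9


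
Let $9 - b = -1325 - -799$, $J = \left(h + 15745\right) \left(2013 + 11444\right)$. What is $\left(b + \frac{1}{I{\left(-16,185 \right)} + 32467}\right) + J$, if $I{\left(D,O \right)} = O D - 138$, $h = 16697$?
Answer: $\frac{12821698604202}{29369} \approx 4.3657 \cdot 10^{8}$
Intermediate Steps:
$J = 436571994$ ($J = \left(16697 + 15745\right) \left(2013 + 11444\right) = 32442 \cdot 13457 = 436571994$)
$I{\left(D,O \right)} = -138 + D O$ ($I{\left(D,O \right)} = D O - 138 = -138 + D O$)
$b = 535$ ($b = 9 - \left(-1325 - -799\right) = 9 - \left(-1325 + 799\right) = 9 - -526 = 9 + 526 = 535$)
$\left(b + \frac{1}{I{\left(-16,185 \right)} + 32467}\right) + J = \left(535 + \frac{1}{\left(-138 - 2960\right) + 32467}\right) + 436571994 = \left(535 + \frac{1}{-3098 + 32467}\right) + 436571994 = \left(535 + \frac{1}{29369}\right) + 436571994 = \frac{15712416}{29369} + 436571994 = \frac{12821698604202}{29369}$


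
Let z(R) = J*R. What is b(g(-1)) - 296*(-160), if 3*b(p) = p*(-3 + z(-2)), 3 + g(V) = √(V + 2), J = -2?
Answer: 142078/3 ≈ 47359.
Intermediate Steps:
z(R) = -2*R
g(V) = -3 + √(2 + V) (g(V) = -3 + √(V + 2) = -3 + √(2 + V))
b(p) = p/3 (b(p) = (p*(-3 - 2*(-2)))/3 = (p*(-3 + 4))/3 = (p*1)/3 = p/3)
b(g(-1)) - 296*(-160) = (-3 + √(2 - 1))/3 - 296*(-160) = (-3 + √1)/3 + 47360 = (-3 + 1)/3 + 47360 = (⅓)*(-2) + 47360 = -⅔ + 47360 = 142078/3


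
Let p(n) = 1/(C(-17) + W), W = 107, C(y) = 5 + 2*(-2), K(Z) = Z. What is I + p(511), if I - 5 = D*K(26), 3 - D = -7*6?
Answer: 126901/108 ≈ 1175.0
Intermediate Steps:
D = 45 (D = 3 - (-7)*6 = 3 - 1*(-42) = 3 + 42 = 45)
C(y) = 1 (C(y) = 5 - 4 = 1)
p(n) = 1/108 (p(n) = 1/(1 + 107) = 1/108)
I = 1175 (I = 5 + 45*26 = 5 + 1170 = 1175)
I + p(511) = 1175 + 1/108 = 126901/108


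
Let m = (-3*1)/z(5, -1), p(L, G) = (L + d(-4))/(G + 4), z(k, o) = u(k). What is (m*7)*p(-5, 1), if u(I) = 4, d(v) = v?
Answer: 189/20 ≈ 9.4500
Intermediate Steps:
z(k, o) = 4
p(L, G) = (-4 + L)/(4 + G) (p(L, G) = (L - 4)/(G + 4) = (-4 + L)/(4 + G))
m = -¾ (m = -3*1/4 = -3*¼ = -¾ ≈ -0.75000)
(m*7)*p(-5, 1) = (-¾*7)*((-4 - 5)/(4 + 1)) = -21*(-9)/(4*5) = -21*(-9)/20 = -21/4*(-9/5) = 189/20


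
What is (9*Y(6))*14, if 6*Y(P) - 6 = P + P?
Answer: 378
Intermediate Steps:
Y(P) = 1 + P/3 (Y(P) = 1 + (P + P)/6 = 1 + (2*P)/6 = 1 + P/3)
(9*Y(6))*14 = (9*(1 + (1/3)*6))*14 = (9*(1 + 2))*14 = (9*3)*14 = 27*14 = 378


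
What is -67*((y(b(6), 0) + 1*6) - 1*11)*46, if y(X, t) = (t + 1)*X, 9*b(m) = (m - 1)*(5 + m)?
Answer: -30820/9 ≈ -3424.4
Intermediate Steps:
b(m) = (-1 + m)*(5 + m)/9 (b(m) = ((m - 1)*(5 + m))/9 = ((-1 + m)*(5 + m))/9 = (-1 + m)*(5 + m)/9)
y(X, t) = X*(1 + t) (y(X, t) = (1 + t)*X = X*(1 + t))
-67*((y(b(6), 0) + 1*6) - 1*11)*46 = -67*(((-5/9 + (1/9)*6**2 + (4/9)*6)*(1 + 0) + 1*6) - 1*11)*46 = -67*(((-5/9 + (1/9)*36 + 8/3)*1 + 6) - 11)*46 = -67*(((-5/9 + 4 + 8/3)*1 + 6) - 11)*46 = -67*(((55/9)*1 + 6) - 11)*46 = -67*((55/9 + 6) - 11)*46 = -67*(109/9 - 11)*46 = -67*10/9*46 = -670/9*46 = -30820/9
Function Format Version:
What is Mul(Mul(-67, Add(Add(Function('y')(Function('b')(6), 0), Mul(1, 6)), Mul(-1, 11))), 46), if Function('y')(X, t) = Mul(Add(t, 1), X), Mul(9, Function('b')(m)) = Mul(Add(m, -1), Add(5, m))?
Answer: Rational(-30820, 9) ≈ -3424.4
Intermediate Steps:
Function('b')(m) = Mul(Rational(1, 9), Add(-1, m), Add(5, m)) (Function('b')(m) = Mul(Rational(1, 9), Mul(Add(m, -1), Add(5, m))) = Mul(Rational(1, 9), Mul(Add(-1, m), Add(5, m))) = Mul(Rational(1, 9), Add(-1, m), Add(5, m)))
Function('y')(X, t) = Mul(X, Add(1, t)) (Function('y')(X, t) = Mul(Add(1, t), X) = Mul(X, Add(1, t)))
Mul(Mul(-67, Add(Add(Function('y')(Function('b')(6), 0), Mul(1, 6)), Mul(-1, 11))), 46) = Mul(Mul(-67, Add(Add(Mul(Add(Rational(-5, 9), Mul(Rational(1, 9), Pow(6, 2)), Mul(Rational(4, 9), 6)), Add(1, 0)), Mul(1, 6)), Mul(-1, 11))), 46) = Mul(Mul(-67, Add(Add(Mul(Add(Rational(-5, 9), Mul(Rational(1, 9), 36), Rational(8, 3)), 1), 6), -11)), 46) = Mul(Mul(-67, Add(Add(Mul(Add(Rational(-5, 9), 4, Rational(8, 3)), 1), 6), -11)), 46) = Mul(Mul(-67, Add(Add(Mul(Rational(55, 9), 1), 6), -11)), 46) = Mul(Mul(-67, Add(Add(Rational(55, 9), 6), -11)), 46) = Mul(Mul(-67, Add(Rational(109, 9), -11)), 46) = Mul(Mul(-67, Rational(10, 9)), 46) = Mul(Rational(-670, 9), 46) = Rational(-30820, 9)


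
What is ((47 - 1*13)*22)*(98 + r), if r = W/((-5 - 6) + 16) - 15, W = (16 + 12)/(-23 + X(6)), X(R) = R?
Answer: 309188/5 ≈ 61838.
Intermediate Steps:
W = -28/17 (W = (16 + 12)/(-23 + 6) = 28/(-17) = 28*(-1/17) = -28/17 ≈ -1.6471)
r = -1303/85 (r = -28/(17*((-5 - 6) + 16)) - 15 = -28/(17*(-11 + 16)) - 15 = -28/17/5 - 15 = -28/17*⅕ - 15 = -28/85 - 15 = -1303/85 ≈ -15.329)
((47 - 1*13)*22)*(98 + r) = ((47 - 1*13)*22)*(98 - 1303/85) = ((47 - 13)*22)*(7027/85) = (34*22)*(7027/85) = 748*(7027/85) = 309188/5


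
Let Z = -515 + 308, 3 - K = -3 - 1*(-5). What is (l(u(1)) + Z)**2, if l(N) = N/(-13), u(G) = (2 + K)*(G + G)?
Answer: 7273809/169 ≈ 43040.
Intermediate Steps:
K = 1 (K = 3 - (-3 - 1*(-5)) = 3 - (-3 + 5) = 3 - 1*2 = 3 - 2 = 1)
u(G) = 6*G (u(G) = (2 + 1)*(G + G) = 3*(2*G) = 6*G)
l(N) = -N/13 (l(N) = N*(-1/13) = -N/13)
Z = -207
(l(u(1)) + Z)**2 = (-6/13 - 207)**2 = (-2697/13)**2 = 7273809/169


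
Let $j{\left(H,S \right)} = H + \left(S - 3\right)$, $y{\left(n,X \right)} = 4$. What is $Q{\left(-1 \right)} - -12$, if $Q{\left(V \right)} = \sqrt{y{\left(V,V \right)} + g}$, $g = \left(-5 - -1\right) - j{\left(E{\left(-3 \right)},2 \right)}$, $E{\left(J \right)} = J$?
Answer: $14$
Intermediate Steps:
$j{\left(H,S \right)} = -3 + H + S$ ($j{\left(H,S \right)} = H + \left(-3 + S\right) = -3 + H + S$)
$g = 0$ ($g = \left(-5 - -1\right) - \left(-3 - 3 + 2\right) = \left(-5 + 1\right) - -4 = -4 + 4 = 0$)
$Q{\left(V \right)} = 2$ ($Q{\left(V \right)} = \sqrt{4 + 0} = \sqrt{4} = 2$)
$Q{\left(-1 \right)} - -12 = 2 - -12 = 2 + 12 = 14$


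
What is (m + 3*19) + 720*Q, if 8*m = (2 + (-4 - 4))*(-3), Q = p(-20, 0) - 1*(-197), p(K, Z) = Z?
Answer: 567597/4 ≈ 1.4190e+5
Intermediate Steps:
Q = 197 (Q = 0 - 1*(-197) = 0 + 197 = 197)
m = 9/4 (m = ((2 + (-4 - 4))*(-3))/8 = ((2 - 8)*(-3))/8 = (-6*(-3))/8 = (⅛)*18 = 9/4 ≈ 2.2500)
(m + 3*19) + 720*Q = (9/4 + 3*19) + 720*197 = (9/4 + 57) + 141840 = 237/4 + 141840 = 567597/4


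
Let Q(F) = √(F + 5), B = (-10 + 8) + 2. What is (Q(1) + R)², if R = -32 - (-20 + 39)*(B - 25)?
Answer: (443 + √6)² ≈ 1.9843e+5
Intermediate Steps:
B = 0 (B = -2 + 2 = 0)
Q(F) = √(5 + F)
R = 443 (R = -32 - (-20 + 39)*(0 - 25) = -32 - 19*(-25) = -32 - 1*(-475) = -32 + 475 = 443)
(Q(1) + R)² = (√(5 + 1) + 443)² = (√6 + 443)² = (443 + √6)²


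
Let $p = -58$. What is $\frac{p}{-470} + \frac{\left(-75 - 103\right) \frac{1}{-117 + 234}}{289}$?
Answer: $\frac{938747}{7946055} \approx 0.11814$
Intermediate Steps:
$\frac{p}{-470} + \frac{\left(-75 - 103\right) \frac{1}{-117 + 234}}{289} = - \frac{58}{-470} + \frac{\left(-75 - 103\right) \frac{1}{-117 + 234}}{289} = \left(-58\right) \left(- \frac{1}{470}\right) + - \frac{178}{117} \cdot \frac{1}{289} = \frac{29}{235} + \left(-178\right) \frac{1}{117} \cdot \frac{1}{289} = \frac{29}{235} - \frac{178}{33813} = \frac{938747}{7946055}$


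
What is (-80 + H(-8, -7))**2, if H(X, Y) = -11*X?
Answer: 64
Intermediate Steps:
(-80 + H(-8, -7))**2 = (-80 - 11*(-8))**2 = (-80 + 88)**2 = 8**2 = 64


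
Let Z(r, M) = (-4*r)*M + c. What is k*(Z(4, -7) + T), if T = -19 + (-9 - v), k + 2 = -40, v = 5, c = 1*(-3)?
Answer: -3192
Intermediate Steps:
c = -3
k = -42 (k = -2 - 40 = -42)
Z(r, M) = -3 - 4*M*r (Z(r, M) = (-4*r)*M - 3 = -4*M*r - 3 = -3 - 4*M*r)
T = -33 (T = -19 + (-9 - 1*5) = -19 + (-9 - 5) = -19 - 14 = -33)
k*(Z(4, -7) + T) = -42*((-3 - 4*(-7)*4) - 33) = -42*((-3 + 112) - 33) = -42*(109 - 33) = -42*76 = -3192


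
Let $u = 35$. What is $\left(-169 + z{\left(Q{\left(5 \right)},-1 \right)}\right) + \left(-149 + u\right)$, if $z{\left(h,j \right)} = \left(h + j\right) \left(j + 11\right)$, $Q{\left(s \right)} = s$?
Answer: $-243$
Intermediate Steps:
$z{\left(h,j \right)} = \left(11 + j\right) \left(h + j\right)$ ($z{\left(h,j \right)} = \left(h + j\right) \left(11 + j\right) = \left(11 + j\right) \left(h + j\right)$)
$\left(-169 + z{\left(Q{\left(5 \right)},-1 \right)}\right) + \left(-149 + u\right) = \left(-169 + \left(\left(-1\right)^{2} + 11 \cdot 5 + 11 \left(-1\right) + 5 \left(-1\right)\right)\right) + \left(-149 + 35\right) = \left(-169 + \left(1 + 55 - 11 - 5\right)\right) - 114 = \left(-169 + 40\right) - 114 = -129 - 114 = -243$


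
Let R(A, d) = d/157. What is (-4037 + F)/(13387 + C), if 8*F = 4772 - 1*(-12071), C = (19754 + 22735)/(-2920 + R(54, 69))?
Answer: -7083207063/49036334432 ≈ -0.14445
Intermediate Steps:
R(A, d) = d/157 (R(A, d) = d*(1/157) = d/157)
C = -6670773/458371 (C = (19754 + 22735)/(-2920 + (1/157)*69) = 42489/(-2920 + 69/157) = 42489/(-458371/157) = 42489*(-157/458371) = -6670773/458371 ≈ -14.553)
F = 16843/8 (F = (4772 - 1*(-12071))/8 = (4772 + 12071)/8 = (⅛)*16843 = 16843/8 ≈ 2105.4)
(-4037 + F)/(13387 + C) = (-4037 + 16843/8)/(13387 - 6670773/458371) = -15453/(8*6129541804/458371) = -15453/8*458371/6129541804 = -7083207063/49036334432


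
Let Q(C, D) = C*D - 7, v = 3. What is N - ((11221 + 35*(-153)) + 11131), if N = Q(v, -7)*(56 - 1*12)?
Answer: -18229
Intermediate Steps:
Q(C, D) = -7 + C*D
N = -1232 (N = (-7 + 3*(-7))*(56 - 1*12) = (-7 - 21)*(56 - 12) = -28*44 = -1232)
N - ((11221 + 35*(-153)) + 11131) = -1232 - ((11221 + 35*(-153)) + 11131) = -1232 - ((11221 - 5355) + 11131) = -1232 - (5866 + 11131) = -1232 - 1*16997 = -1232 - 16997 = -18229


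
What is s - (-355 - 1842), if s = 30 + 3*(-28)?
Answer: 2143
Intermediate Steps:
s = -54 (s = 30 - 84 = -54)
s - (-355 - 1842) = -54 - (-355 - 1842) = -54 - 1*(-2197) = -54 + 2197 = 2143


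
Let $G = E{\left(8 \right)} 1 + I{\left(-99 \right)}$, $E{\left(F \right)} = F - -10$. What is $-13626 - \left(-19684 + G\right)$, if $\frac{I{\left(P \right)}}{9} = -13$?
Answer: $6157$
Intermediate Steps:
$E{\left(F \right)} = 10 + F$ ($E{\left(F \right)} = F + 10 = 10 + F$)
$I{\left(P \right)} = -117$ ($I{\left(P \right)} = 9 \left(-13\right) = -117$)
$G = -99$ ($G = \left(10 + 8\right) 1 - 117 = 18 \cdot 1 - 117 = 18 - 117 = -99$)
$-13626 - \left(-19684 + G\right) = -13626 - \left(-19684 - 99\right) = -13626 - -19783 = -13626 + 19783 = 6157$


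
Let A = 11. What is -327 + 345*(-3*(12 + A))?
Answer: -24132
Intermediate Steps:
-327 + 345*(-3*(12 + A)) = -327 + 345*(-3*(12 + 11)) = -327 + 345*(-3*23) = -327 + 345*(-69) = -327 - 23805 = -24132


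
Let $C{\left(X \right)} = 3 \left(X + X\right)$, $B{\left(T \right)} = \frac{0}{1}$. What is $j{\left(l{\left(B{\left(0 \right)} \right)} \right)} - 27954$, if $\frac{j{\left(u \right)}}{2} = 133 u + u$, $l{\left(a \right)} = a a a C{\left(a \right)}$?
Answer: $-27954$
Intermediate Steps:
$B{\left(T \right)} = 0$ ($B{\left(T \right)} = 0 \cdot 1 = 0$)
$C{\left(X \right)} = 6 X$ ($C{\left(X \right)} = 3 \cdot 2 X = 6 X$)
$l{\left(a \right)} = 6 a^{4}$ ($l{\left(a \right)} = a a a 6 a = a a^{2} \cdot 6 a = a^{3} \cdot 6 a = 6 a^{4}$)
$j{\left(u \right)} = 268 u$ ($j{\left(u \right)} = 2 \left(133 u + u\right) = 2 \cdot 134 u = 268 u$)
$j{\left(l{\left(B{\left(0 \right)} \right)} \right)} - 27954 = 268 \cdot 6 \cdot 0^{4} - 27954 = 268 \cdot 6 \cdot 0 - 27954 = 268 \cdot 0 - 27954 = 0 - 27954 = -27954$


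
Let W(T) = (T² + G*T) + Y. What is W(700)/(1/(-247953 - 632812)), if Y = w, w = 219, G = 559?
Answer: -776411082035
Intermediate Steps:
Y = 219
W(T) = 219 + T² + 559*T (W(T) = (T² + 559*T) + 219 = 219 + T² + 559*T)
W(700)/(1/(-247953 - 632812)) = (219 + 700² + 559*700)/(1/(-247953 - 632812)) = (219 + 490000 + 391300)/(1/(-880765)) = 881519/(-1/880765) = 881519*(-880765) = -776411082035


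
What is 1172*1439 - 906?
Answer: 1685602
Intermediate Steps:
1172*1439 - 906 = 1686508 - 906 = 1685602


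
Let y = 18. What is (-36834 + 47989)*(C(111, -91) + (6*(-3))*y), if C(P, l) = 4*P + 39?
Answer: 1773645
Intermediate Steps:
C(P, l) = 39 + 4*P
(-36834 + 47989)*(C(111, -91) + (6*(-3))*y) = (-36834 + 47989)*((39 + 4*111) + (6*(-3))*18) = 11155*((39 + 444) - 18*18) = 11155*(483 - 324) = 11155*159 = 1773645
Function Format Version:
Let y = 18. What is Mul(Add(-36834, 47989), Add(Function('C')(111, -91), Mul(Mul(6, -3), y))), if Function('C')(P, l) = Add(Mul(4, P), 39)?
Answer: 1773645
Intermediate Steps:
Function('C')(P, l) = Add(39, Mul(4, P))
Mul(Add(-36834, 47989), Add(Function('C')(111, -91), Mul(Mul(6, -3), y))) = Mul(Add(-36834, 47989), Add(Add(39, Mul(4, 111)), Mul(Mul(6, -3), 18))) = Mul(11155, Add(Add(39, 444), Mul(-18, 18))) = Mul(11155, Add(483, -324)) = Mul(11155, 159) = 1773645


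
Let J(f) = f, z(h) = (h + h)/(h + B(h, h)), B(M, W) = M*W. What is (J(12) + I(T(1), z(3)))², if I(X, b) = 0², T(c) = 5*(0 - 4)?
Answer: 144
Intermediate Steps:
T(c) = -20 (T(c) = 5*(-4) = -20)
z(h) = 2*h/(h + h²) (z(h) = (h + h)/(h + h*h) = (2*h)/(h + h²) = 2*h/(h + h²))
I(X, b) = 0
(J(12) + I(T(1), z(3)))² = (12 + 0)² = 12² = 144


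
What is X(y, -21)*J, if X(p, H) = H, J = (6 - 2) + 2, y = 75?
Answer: -126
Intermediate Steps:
J = 6 (J = 4 + 2 = 6)
X(y, -21)*J = -21*6 = -126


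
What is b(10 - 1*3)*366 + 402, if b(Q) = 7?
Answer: 2964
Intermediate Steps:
b(10 - 1*3)*366 + 402 = 7*366 + 402 = 2562 + 402 = 2964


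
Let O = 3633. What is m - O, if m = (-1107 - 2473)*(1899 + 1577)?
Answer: -12447713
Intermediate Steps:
m = -12444080 (m = -3580*3476 = -12444080)
m - O = -12444080 - 1*3633 = -12444080 - 3633 = -12447713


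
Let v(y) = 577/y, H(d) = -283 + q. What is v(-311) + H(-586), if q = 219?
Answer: -20481/311 ≈ -65.855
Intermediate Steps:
H(d) = -64 (H(d) = -283 + 219 = -64)
v(-311) + H(-586) = 577/(-311) - 64 = 577*(-1/311) - 64 = -577/311 - 64 = -20481/311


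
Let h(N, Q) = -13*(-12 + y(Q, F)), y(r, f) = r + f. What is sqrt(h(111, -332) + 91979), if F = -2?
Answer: sqrt(96477) ≈ 310.61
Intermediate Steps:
y(r, f) = f + r
h(N, Q) = 182 - 13*Q (h(N, Q) = -13*(-12 + (-2 + Q)) = -13*(-14 + Q) = 182 - 13*Q)
sqrt(h(111, -332) + 91979) = sqrt((182 - 13*(-332)) + 91979) = sqrt((182 + 4316) + 91979) = sqrt(4498 + 91979) = sqrt(96477)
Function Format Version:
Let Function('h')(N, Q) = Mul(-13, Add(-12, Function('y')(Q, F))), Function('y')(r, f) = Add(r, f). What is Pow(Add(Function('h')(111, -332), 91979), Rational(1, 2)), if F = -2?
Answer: Pow(96477, Rational(1, 2)) ≈ 310.61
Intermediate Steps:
Function('y')(r, f) = Add(f, r)
Function('h')(N, Q) = Add(182, Mul(-13, Q)) (Function('h')(N, Q) = Mul(-13, Add(-12, Add(-2, Q))) = Mul(-13, Add(-14, Q)) = Add(182, Mul(-13, Q)))
Pow(Add(Function('h')(111, -332), 91979), Rational(1, 2)) = Pow(Add(Add(182, Mul(-13, -332)), 91979), Rational(1, 2)) = Pow(Add(Add(182, 4316), 91979), Rational(1, 2)) = Pow(Add(4498, 91979), Rational(1, 2)) = Pow(96477, Rational(1, 2))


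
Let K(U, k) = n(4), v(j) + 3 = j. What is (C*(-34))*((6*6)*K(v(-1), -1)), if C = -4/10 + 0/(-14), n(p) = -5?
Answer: -2448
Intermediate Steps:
v(j) = -3 + j
K(U, k) = -5
C = -⅖ (C = -4*⅒ + 0*(-1/14) = -⅖ + 0 = -⅖ ≈ -0.40000)
(C*(-34))*((6*6)*K(v(-1), -1)) = (-⅖*(-34))*((6*6)*(-5)) = 68*(36*(-5))/5 = (68/5)*(-180) = -2448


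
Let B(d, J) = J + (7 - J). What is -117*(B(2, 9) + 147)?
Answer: -18018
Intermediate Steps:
B(d, J) = 7
-117*(B(2, 9) + 147) = -117*(7 + 147) = -117*154 = -18018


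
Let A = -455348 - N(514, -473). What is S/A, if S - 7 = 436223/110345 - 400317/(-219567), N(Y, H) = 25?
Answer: -103183333037/3677610656271465 ≈ -2.8057e-5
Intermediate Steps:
A = -455373 (A = -455348 - 1*25 = -455348 - 25 = -455373)
S = 103183333037/8076040205 (S = 7 + (436223/110345 - 400317/(-219567)) = 7 + (436223*(1/110345) - 400317*(-1/219567)) = 7 + (436223/110345 + 133439/73189) = 7 + 46651051602/8076040205 = 103183333037/8076040205 ≈ 12.776)
S/A = (103183333037/8076040205)/(-455373) = (103183333037/8076040205)*(-1/455373) = -103183333037/3677610656271465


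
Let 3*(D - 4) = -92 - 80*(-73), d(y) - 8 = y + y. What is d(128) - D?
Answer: -1656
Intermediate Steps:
d(y) = 8 + 2*y (d(y) = 8 + (y + y) = 8 + 2*y)
D = 1920 (D = 4 + (-92 - 80*(-73))/3 = 4 + (-92 + 5840)/3 = 4 + (1/3)*5748 = 4 + 1916 = 1920)
d(128) - D = (8 + 2*128) - 1*1920 = (8 + 256) - 1920 = 264 - 1920 = -1656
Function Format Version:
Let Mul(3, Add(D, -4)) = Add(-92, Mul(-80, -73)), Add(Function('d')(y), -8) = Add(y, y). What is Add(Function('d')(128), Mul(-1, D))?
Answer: -1656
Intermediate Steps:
Function('d')(y) = Add(8, Mul(2, y)) (Function('d')(y) = Add(8, Add(y, y)) = Add(8, Mul(2, y)))
D = 1920 (D = Add(4, Mul(Rational(1, 3), Add(-92, Mul(-80, -73)))) = Add(4, Mul(Rational(1, 3), Add(-92, 5840))) = Add(4, Mul(Rational(1, 3), 5748)) = Add(4, 1916) = 1920)
Add(Function('d')(128), Mul(-1, D)) = Add(Add(8, Mul(2, 128)), Mul(-1, 1920)) = Add(Add(8, 256), -1920) = Add(264, -1920) = -1656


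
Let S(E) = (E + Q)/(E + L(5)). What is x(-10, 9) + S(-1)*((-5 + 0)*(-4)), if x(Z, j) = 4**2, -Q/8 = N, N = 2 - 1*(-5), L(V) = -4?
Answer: 244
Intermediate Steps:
N = 7 (N = 2 + 5 = 7)
Q = -56 (Q = -8*7 = -56)
S(E) = (-56 + E)/(-4 + E) (S(E) = (E - 56)/(E - 4) = (-56 + E)/(-4 + E))
x(Z, j) = 16
x(-10, 9) + S(-1)*((-5 + 0)*(-4)) = 16 + ((-56 - 1)/(-4 - 1))*((-5 + 0)*(-4)) = 16 + (-57/(-5))*(-5*(-4)) = 16 - 1/5*(-57)*20 = 16 + (57/5)*20 = 16 + 228 = 244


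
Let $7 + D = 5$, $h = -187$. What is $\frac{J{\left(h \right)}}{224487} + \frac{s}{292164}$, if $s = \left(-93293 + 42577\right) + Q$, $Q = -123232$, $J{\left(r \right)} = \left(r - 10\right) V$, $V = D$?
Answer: $- \frac{3244496005}{5465584989} \approx -0.59362$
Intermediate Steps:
$D = -2$ ($D = -7 + 5 = -2$)
$V = -2$
$J{\left(r \right)} = 20 - 2 r$ ($J{\left(r \right)} = \left(r - 10\right) \left(-2\right) = \left(-10 + r\right) \left(-2\right) = 20 - 2 r$)
$s = -173948$ ($s = \left(-93293 + 42577\right) - 123232 = -50716 - 123232 = -173948$)
$\frac{J{\left(h \right)}}{224487} + \frac{s}{292164} = \frac{20 - -374}{224487} - \frac{173948}{292164} = \left(20 + 374\right) \frac{1}{224487} - \frac{43487}{73041} = 394 \cdot \frac{1}{224487} - \frac{43487}{73041} = \frac{394}{224487} - \frac{43487}{73041} = - \frac{3244496005}{5465584989}$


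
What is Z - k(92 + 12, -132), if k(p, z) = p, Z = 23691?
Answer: 23587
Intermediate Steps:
Z - k(92 + 12, -132) = 23691 - (92 + 12) = 23691 - 1*104 = 23691 - 104 = 23587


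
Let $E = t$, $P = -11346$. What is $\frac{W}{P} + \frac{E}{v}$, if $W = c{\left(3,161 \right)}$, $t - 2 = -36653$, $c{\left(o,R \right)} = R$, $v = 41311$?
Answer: $- \frac{422493317}{468714606} \approx -0.90139$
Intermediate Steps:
$t = -36651$ ($t = 2 - 36653 = -36651$)
$W = 161$
$E = -36651$
$\frac{W}{P} + \frac{E}{v} = \frac{161}{-11346} - \frac{36651}{41311} = 161 \left(- \frac{1}{11346}\right) - \frac{36651}{41311} = - \frac{161}{11346} - \frac{36651}{41311} = - \frac{422493317}{468714606}$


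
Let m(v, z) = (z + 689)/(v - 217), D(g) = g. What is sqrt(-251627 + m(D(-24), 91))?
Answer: I*sqrt(14614935767)/241 ≈ 501.63*I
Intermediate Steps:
m(v, z) = (689 + z)/(-217 + v)
sqrt(-251627 + m(D(-24), 91)) = sqrt(-251627 + (689 + 91)/(-217 - 24)) = sqrt(-251627 + 780/(-241)) = sqrt(-251627 - 1/241*780) = sqrt(-251627 - 780/241) = sqrt(-60642887/241) = I*sqrt(14614935767)/241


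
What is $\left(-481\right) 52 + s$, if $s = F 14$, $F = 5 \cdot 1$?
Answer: $-24942$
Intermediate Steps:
$F = 5$
$s = 70$ ($s = 5 \cdot 14 = 70$)
$\left(-481\right) 52 + s = \left(-481\right) 52 + 70 = -25012 + 70 = -24942$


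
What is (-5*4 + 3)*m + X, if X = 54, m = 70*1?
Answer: -1136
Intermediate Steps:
m = 70
(-5*4 + 3)*m + X = (-5*4 + 3)*70 + 54 = (-20 + 3)*70 + 54 = -17*70 + 54 = -1190 + 54 = -1136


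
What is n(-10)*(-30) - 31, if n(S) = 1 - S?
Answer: -361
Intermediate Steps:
n(-10)*(-30) - 31 = (1 - 1*(-10))*(-30) - 31 = (1 + 10)*(-30) - 31 = 11*(-30) - 31 = -330 - 31 = -361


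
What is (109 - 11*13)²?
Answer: 1156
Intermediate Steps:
(109 - 11*13)² = (109 - 143)² = (-34)² = 1156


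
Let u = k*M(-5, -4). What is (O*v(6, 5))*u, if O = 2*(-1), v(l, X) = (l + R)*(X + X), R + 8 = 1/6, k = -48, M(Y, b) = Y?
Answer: 8800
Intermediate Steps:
R = -47/6 (R = -8 + 1/6 = -47/6 ≈ -7.8333)
v(l, X) = 2*X*(-47/6 + l) (v(l, X) = (l - 47/6)*(X + X) = (-47/6 + l)*(2*X) = 2*X*(-47/6 + l))
u = 240 (u = -48*(-5) = 240)
O = -2
(O*v(6, 5))*u = -2*5*(-47 + 6*6)/3*240 = -2*5*(-47 + 36)/3*240 = -2*5*(-11)/3*240 = -2*(-55/3)*240 = (110/3)*240 = 8800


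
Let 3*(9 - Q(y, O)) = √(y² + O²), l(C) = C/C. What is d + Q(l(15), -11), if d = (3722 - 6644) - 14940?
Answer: -17853 - √122/3 ≈ -17857.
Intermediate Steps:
l(C) = 1
d = -17862 (d = -2922 - 14940 = -17862)
Q(y, O) = 9 - √(O² + y²)/3 (Q(y, O) = 9 - √(y² + O²)/3 = 9 - √(O² + y²)/3)
d + Q(l(15), -11) = -17862 + (9 - √((-11)² + 1²)/3) = -17862 + (9 - √(121 + 1)/3) = -17862 + (9 - √122/3) = -17853 - √122/3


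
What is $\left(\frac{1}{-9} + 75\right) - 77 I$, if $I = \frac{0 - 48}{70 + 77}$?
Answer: $\frac{6302}{63} \approx 100.03$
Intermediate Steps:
$I = - \frac{16}{49}$ ($I = - \frac{48}{147} = \left(-48\right) \frac{1}{147} = - \frac{16}{49} \approx -0.32653$)
$\left(\frac{1}{-9} + 75\right) - 77 I = \left(\frac{1}{-9} + 75\right) - - \frac{176}{7} = \left(- \frac{1}{9} + 75\right) + \frac{176}{7} = \frac{674}{9} + \frac{176}{7} = \frac{6302}{63}$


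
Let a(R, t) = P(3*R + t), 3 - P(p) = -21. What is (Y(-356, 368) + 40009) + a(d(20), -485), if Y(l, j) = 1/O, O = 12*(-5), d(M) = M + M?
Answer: 2401979/60 ≈ 40033.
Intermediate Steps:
d(M) = 2*M
O = -60
P(p) = 24 (P(p) = 3 - 1*(-21) = 3 + 21 = 24)
a(R, t) = 24
Y(l, j) = -1/60 (Y(l, j) = 1/(-60) = -1/60)
(Y(-356, 368) + 40009) + a(d(20), -485) = (-1/60 + 40009) + 24 = 2400539/60 + 24 = 2401979/60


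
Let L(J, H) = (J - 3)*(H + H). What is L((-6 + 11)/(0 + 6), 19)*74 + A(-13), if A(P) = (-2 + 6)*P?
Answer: -18434/3 ≈ -6144.7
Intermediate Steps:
L(J, H) = 2*H*(-3 + J) (L(J, H) = (-3 + J)*(2*H) = 2*H*(-3 + J))
A(P) = 4*P
L((-6 + 11)/(0 + 6), 19)*74 + A(-13) = (2*19*(-3 + (-6 + 11)/(0 + 6)))*74 + 4*(-13) = (2*19*(-3 + 5/6))*74 - 52 = (2*19*(-3 + 5*(⅙)))*74 - 52 = (2*19*(-3 + ⅚))*74 - 52 = (2*19*(-13/6))*74 - 52 = -247/3*74 - 52 = -18278/3 - 52 = -18434/3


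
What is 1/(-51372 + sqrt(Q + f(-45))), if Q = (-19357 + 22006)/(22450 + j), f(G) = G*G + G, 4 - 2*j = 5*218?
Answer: -375135468/19271444802593 - sqrt(950292996663)/57814334407779 ≈ -1.9483e-5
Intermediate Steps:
j = -543 (j = 2 - 5*218/2 = 2 - 1/2*1090 = 2 - 545 = -543)
f(G) = G + G**2 (f(G) = G**2 + G = G + G**2)
Q = 2649/21907 (Q = (-19357 + 22006)/(22450 - 543) = 2649/21907 ≈ 0.12092)
1/(-51372 + sqrt(Q + f(-45))) = 1/(-51372 + sqrt(2649/21907 - 45*(1 - 45))) = 1/(-51372 + sqrt(2649/21907 - 45*(-44))) = 1/(-51372 + sqrt(2649/21907 + 1980)) = 1/(-51372 + sqrt(43378509/21907)) = 1/(-51372 + sqrt(950292996663)/21907)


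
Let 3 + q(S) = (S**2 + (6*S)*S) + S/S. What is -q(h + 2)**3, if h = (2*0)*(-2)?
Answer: -17576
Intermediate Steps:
h = 0 (h = 0*(-2) = 0)
q(S) = -2 + 7*S**2 (q(S) = -3 + ((S**2 + (6*S)*S) + S/S) = -3 + ((S**2 + 6*S**2) + 1) = -3 + (7*S**2 + 1) = -3 + (1 + 7*S**2) = -2 + 7*S**2)
-q(h + 2)**3 = -(-2 + 7*(0 + 2)**2)**3 = -(-2 + 7*2**2)**3 = -(-2 + 7*4)**3 = -(-2 + 28)**3 = -1*26**3 = -1*17576 = -17576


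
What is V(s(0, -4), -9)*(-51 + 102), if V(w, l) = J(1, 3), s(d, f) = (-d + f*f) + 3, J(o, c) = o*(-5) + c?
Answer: -102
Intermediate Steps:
J(o, c) = c - 5*o (J(o, c) = -5*o + c = c - 5*o)
s(d, f) = 3 + f² - d (s(d, f) = (-d + f²) + 3 = (f² - d) + 3 = 3 + f² - d)
V(w, l) = -2 (V(w, l) = 3 - 5*1 = 3 - 5 = -2)
V(s(0, -4), -9)*(-51 + 102) = -2*(-51 + 102) = -2*51 = -102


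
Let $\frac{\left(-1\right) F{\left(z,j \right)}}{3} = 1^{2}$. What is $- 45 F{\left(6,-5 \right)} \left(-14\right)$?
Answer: $-1890$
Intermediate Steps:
$F{\left(z,j \right)} = -3$ ($F{\left(z,j \right)} = - 3 \cdot 1^{2} = \left(-3\right) 1 = -3$)
$- 45 F{\left(6,-5 \right)} \left(-14\right) = \left(-45\right) \left(-3\right) \left(-14\right) = 135 \left(-14\right) = -1890$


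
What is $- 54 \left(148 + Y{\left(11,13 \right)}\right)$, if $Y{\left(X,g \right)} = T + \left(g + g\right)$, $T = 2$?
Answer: $-9504$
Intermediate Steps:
$Y{\left(X,g \right)} = 2 + 2 g$ ($Y{\left(X,g \right)} = 2 + \left(g + g\right) = 2 + 2 g$)
$- 54 \left(148 + Y{\left(11,13 \right)}\right) = - 54 \left(148 + \left(2 + 2 \cdot 13\right)\right) = - 54 \left(148 + \left(2 + 26\right)\right) = - 54 \left(148 + 28\right) = \left(-54\right) 176 = -9504$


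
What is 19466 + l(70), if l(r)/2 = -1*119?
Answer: 19228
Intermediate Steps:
l(r) = -238 (l(r) = 2*(-1*119) = 2*(-119) = -238)
19466 + l(70) = 19466 - 238 = 19228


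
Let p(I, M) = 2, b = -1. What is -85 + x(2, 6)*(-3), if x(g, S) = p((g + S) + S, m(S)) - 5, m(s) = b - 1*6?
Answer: -76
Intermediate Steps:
m(s) = -7 (m(s) = -1 - 1*6 = -1 - 6 = -7)
x(g, S) = -3 (x(g, S) = 2 - 5 = -3)
-85 + x(2, 6)*(-3) = -85 - 3*(-3) = -85 + 9 = -76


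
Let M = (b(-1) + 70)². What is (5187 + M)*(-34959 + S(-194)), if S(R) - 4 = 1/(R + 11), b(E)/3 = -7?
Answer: -48538660408/183 ≈ -2.6524e+8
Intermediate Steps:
b(E) = -21 (b(E) = 3*(-7) = -21)
S(R) = 4 + 1/(11 + R) (S(R) = 4 + 1/(R + 11) = 4 + 1/(11 + R))
M = 2401 (M = (-21 + 70)² = 49² = 2401)
(5187 + M)*(-34959 + S(-194)) = (5187 + 2401)*(-34959 + (45 + 4*(-194))/(11 - 194)) = 7588*(-34959 + (45 - 776)/(-183)) = 7588*(-34959 - 1/183*(-731)) = 7588*(-34959 + 731/183) = 7588*(-6396766/183) = -48538660408/183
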